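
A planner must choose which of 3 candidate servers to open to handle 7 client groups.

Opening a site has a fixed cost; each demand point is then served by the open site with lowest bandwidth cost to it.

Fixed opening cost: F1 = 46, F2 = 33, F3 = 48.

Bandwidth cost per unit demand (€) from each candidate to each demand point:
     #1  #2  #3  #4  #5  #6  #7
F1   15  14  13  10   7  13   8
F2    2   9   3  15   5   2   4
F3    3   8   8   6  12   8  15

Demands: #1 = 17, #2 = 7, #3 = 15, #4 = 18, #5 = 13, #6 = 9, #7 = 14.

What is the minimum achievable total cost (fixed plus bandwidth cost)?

Open {F2, F3}: assign each demand point to its cheapest open site.
  #1→F2 17×2=34, #2→F3 7×8=56, #3→F2 15×3=45, #4→F3 18×6=108, #5→F2 13×5=65, #6→F2 9×2=18, #7→F2 14×4=56
  bandwidth cost 382, fixed 81 → total 463.
Compare {F1, F2, F3}: bandwidth cost 382 + fixed 127 = 509.
Compare {F1, F2}: bandwidth cost 461 + fixed 79 = 540.
Compare {F2}: bandwidth cost 551 + fixed 33 = 584.
All other subsets cost ≥ 509. Minimum total cost: 463.

463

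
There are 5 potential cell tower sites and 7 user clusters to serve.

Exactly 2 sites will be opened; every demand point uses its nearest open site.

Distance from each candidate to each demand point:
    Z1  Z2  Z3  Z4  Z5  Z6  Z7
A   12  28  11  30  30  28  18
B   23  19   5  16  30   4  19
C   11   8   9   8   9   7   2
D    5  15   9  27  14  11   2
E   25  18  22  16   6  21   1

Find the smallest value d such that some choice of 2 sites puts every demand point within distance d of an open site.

Open {C, D}.
  Farthest demand point is Z3 at distance 9 (to C); all others are ≤ 9.
With {A, C} the worst case is 11.
With {B, C} the worst case is 11.
No size-2 selection achieves below 9.

9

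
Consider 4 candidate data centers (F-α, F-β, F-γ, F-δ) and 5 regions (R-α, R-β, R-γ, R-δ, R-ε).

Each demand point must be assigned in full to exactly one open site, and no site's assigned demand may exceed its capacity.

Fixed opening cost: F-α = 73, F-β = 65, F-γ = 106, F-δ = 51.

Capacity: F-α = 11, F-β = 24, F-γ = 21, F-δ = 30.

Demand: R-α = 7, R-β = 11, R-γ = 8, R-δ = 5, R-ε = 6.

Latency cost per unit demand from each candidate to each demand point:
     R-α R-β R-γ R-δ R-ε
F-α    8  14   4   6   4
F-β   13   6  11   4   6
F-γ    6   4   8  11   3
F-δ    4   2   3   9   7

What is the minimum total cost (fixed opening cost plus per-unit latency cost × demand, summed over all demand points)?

246

Open {F-β, F-δ}; cheapest assignment that respects the capacities:
  F-β (cap 24, load 11): R-δ, R-ε — cost 5×4 + 6×6 = 56
  F-δ (cap 30, load 26): R-α, R-β, R-γ — cost 7×4 + 11×2 + 8×3 = 74
  Shipping 130, fixed 116 → total 246.
  Any other capacity-feasible assignment to {F-β, F-δ} ships for at least 130.
Compare {F-α, F-δ}: its best feasible assignment gives total 252.
Compare {F-γ, F-δ}: its best feasible assignment gives total 304.
Every other set of open sites that can feasibly serve all demand totals ≥ 252 even under its best assignment. Minimum: 246.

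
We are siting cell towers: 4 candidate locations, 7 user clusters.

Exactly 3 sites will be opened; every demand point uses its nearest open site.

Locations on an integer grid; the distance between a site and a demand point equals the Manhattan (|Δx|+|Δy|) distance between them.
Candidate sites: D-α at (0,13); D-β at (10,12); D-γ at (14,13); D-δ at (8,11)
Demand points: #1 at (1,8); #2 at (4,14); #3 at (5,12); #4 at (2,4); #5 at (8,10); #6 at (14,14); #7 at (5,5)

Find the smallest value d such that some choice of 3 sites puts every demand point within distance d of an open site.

11

Open {D-α, D-β, D-δ}.
  Farthest demand point is #4 at distance 11 (to D-α); all others are ≤ 11.
With {D-α, D-γ, D-δ} the worst case is 11.
With {D-α, D-β, D-γ} the worst case is 12.
No size-3 selection achieves below 11.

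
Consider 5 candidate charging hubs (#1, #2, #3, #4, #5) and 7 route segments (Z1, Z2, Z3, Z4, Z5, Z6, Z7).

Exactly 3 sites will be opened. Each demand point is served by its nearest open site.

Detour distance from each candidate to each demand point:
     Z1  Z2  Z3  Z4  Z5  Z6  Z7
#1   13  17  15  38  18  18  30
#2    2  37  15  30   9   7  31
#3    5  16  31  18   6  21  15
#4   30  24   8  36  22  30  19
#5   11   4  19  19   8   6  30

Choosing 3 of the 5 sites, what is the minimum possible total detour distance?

62

Open {#3, #4, #5}.
  Z1→#3 5, Z2→#5 4, Z3→#4 8, Z4→#3 18, Z5→#3 6, Z6→#5 6, Z7→#3 15  ⇒ total 62.
Compare {#2, #3, #5}: total 66.
Compare {#2, #4, #5}: total 66.
No size-3 selection does better; minimum is 62.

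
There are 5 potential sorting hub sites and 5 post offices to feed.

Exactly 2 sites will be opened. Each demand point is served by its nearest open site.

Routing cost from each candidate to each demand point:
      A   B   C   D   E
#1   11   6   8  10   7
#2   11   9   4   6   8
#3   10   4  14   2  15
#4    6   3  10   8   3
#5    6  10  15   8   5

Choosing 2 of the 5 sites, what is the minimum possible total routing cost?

Open {#2, #4}.
  A→#4 6, B→#4 3, C→#2 4, D→#2 6, E→#4 3  ⇒ total 22.
Compare {#3, #4}: total 24.
Compare {#1, #4}: total 28.
No size-2 selection does better; minimum is 22.

22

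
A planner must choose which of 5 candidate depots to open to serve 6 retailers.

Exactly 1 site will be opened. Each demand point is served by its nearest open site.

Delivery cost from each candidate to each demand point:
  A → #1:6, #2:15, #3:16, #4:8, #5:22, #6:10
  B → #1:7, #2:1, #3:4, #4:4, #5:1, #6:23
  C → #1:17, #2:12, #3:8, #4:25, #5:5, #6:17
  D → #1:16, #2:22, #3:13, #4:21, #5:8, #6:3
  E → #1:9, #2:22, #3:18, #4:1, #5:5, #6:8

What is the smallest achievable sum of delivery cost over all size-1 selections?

40

Open {B}.
  #1→B 7, #2→B 1, #3→B 4, #4→B 4, #5→B 1, #6→B 23  ⇒ total 40.
Compare {E}: total 63.
Compare {A}: total 77.
No size-1 selection does better; minimum is 40.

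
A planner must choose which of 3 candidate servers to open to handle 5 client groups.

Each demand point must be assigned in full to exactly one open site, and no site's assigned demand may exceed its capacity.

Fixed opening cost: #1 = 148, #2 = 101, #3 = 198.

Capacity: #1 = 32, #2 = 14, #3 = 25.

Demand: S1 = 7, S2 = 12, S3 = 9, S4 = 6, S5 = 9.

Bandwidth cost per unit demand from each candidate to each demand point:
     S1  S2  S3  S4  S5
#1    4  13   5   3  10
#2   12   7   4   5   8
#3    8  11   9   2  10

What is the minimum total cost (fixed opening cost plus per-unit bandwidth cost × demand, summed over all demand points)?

Open {#1, #2}; cheapest assignment that respects the capacities:
  #1 (cap 32, load 31): S1, S3, S4, S5 — cost 7×4 + 9×5 + 6×3 + 9×10 = 181
  #2 (cap 14, load 12): S2 — cost 12×7 = 84
  Shipping 265, fixed 249 → total 514.
  Any other capacity-feasible assignment to {#1, #2} ships for at least 265.
Compare {#1, #3}: its best feasible assignment gives total 653.
Compare {#1, #2, #3}: its best feasible assignment gives total 706.
Every other set of open sites that can feasibly serve all demand totals ≥ 653 even under its best assignment. Minimum: 514.

514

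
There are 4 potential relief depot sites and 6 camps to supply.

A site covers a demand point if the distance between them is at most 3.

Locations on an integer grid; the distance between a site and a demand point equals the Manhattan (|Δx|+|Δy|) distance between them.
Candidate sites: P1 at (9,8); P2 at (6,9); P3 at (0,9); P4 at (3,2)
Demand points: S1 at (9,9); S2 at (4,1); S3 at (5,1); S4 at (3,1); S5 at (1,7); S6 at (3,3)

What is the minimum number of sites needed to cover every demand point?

3

Coverage sets (demand points within 3 of each site):
  P1: {S1}
  P2: {S1}
  P3: {S5}
  P4: {S2, S3, S4, S6}
No 2 sites suffice: every size-2 union leaves at least one demand point uncovered.
But {P1, P3, P4} covers everything, so the minimum is 3.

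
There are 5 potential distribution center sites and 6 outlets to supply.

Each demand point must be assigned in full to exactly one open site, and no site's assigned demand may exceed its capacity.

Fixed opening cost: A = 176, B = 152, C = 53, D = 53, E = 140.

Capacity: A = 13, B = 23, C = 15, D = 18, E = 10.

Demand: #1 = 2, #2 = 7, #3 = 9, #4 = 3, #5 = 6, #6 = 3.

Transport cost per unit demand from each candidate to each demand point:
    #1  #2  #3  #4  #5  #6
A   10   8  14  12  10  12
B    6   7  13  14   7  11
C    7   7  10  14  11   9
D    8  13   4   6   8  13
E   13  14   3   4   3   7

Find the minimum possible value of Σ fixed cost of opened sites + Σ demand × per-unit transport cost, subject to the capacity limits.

Open {C, D}; cheapest assignment that respects the capacities:
  C (cap 15, load 12): #1, #2, #6 — cost 2×7 + 7×7 + 3×9 = 90
  D (cap 18, load 18): #3, #4, #5 — cost 9×4 + 3×6 + 6×8 = 102
  Shipping 192, fixed 106 → total 298.
  Any other capacity-feasible assignment to {C, D} ships for at least 192.
Compare {B, D}: its best feasible assignment gives total 395.
Compare {C, D, E}: its best feasible assignment gives total 402.
Every other set of open sites that can feasibly serve all demand totals ≥ 395 even under its best assignment. Minimum: 298.

298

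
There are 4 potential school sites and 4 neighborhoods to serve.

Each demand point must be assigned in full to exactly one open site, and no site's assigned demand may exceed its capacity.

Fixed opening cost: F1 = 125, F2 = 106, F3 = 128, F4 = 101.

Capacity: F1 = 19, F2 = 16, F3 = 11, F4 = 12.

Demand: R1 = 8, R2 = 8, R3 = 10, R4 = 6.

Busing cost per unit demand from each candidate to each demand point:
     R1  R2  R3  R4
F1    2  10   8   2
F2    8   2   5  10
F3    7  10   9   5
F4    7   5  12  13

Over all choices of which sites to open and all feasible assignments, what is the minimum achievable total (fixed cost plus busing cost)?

Open {F1, F2}; cheapest assignment that respects the capacities:
  F1 (cap 19, load 18): R1, R3 — cost 8×2 + 10×8 = 96
  F2 (cap 16, load 14): R2, R4 — cost 8×2 + 6×10 = 76
  Shipping 172, fixed 231 → total 403.
  Any other capacity-feasible assignment to {F1, F2} ships for at least 172.
Compare {F1, F2, F4}: its best feasible assignment gives total 450.
Compare {F1, F2, F3}: its best feasible assignment gives total 493.
Every other set of open sites that can feasibly serve all demand totals ≥ 450 even under its best assignment. Minimum: 403.

403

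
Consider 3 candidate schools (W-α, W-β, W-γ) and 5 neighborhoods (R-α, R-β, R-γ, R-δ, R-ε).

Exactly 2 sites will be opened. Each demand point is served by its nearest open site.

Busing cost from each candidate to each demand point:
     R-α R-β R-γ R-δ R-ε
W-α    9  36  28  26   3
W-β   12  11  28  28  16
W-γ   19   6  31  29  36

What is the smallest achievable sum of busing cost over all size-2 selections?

72

Open {W-α, W-γ}.
  R-α→W-α 9, R-β→W-γ 6, R-γ→W-α 28, R-δ→W-α 26, R-ε→W-α 3  ⇒ total 72.
Compare {W-α, W-β}: total 77.
Compare {W-β, W-γ}: total 90.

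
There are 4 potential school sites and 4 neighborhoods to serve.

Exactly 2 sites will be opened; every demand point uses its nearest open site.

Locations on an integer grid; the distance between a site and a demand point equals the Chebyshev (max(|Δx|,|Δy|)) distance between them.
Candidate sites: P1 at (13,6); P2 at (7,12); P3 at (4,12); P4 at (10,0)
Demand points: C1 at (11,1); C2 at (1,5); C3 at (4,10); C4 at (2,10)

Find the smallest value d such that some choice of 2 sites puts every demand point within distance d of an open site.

7

Open {P1, P2}.
  Farthest demand point is C2 at distance 7 (to P2); all others are ≤ 7.
With {P1, P3} the worst case is 7.
With {P2, P4} the worst case is 7.
No size-2 selection achieves below 7.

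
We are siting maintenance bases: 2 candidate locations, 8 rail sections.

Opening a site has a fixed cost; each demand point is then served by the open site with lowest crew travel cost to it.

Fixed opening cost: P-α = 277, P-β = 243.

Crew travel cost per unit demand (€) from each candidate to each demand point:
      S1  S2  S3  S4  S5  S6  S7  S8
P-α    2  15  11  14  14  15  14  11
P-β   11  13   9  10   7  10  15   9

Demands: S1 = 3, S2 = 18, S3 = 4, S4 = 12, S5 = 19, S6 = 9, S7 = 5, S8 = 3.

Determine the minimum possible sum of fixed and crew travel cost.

991

Open {P-β}: assign each demand point to its cheapest open site.
  S1→P-β 3×11=33, S2→P-β 18×13=234, S3→P-β 4×9=36, S4→P-β 12×10=120, S5→P-β 19×7=133, S6→P-β 9×10=90, S7→P-β 5×15=75, S8→P-β 3×9=27
  crew travel cost 748, fixed 243 → total 991.
Compare {P-α, P-β}: crew travel cost 716 + fixed 520 = 1236.
Compare {P-α}: crew travel cost 992 + fixed 277 = 1269.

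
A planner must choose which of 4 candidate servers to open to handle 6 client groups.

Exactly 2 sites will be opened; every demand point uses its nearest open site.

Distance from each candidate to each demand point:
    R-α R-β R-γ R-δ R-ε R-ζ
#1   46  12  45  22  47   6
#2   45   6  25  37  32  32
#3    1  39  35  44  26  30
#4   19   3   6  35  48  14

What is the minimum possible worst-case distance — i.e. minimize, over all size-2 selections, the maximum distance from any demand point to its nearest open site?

35

Open {#1, #3}.
  Farthest demand point is R-γ at distance 35 (to #3); all others are ≤ 35.
With {#2, #4} the worst case is 35.
With {#3, #4} the worst case is 35.
No size-2 selection achieves below 35.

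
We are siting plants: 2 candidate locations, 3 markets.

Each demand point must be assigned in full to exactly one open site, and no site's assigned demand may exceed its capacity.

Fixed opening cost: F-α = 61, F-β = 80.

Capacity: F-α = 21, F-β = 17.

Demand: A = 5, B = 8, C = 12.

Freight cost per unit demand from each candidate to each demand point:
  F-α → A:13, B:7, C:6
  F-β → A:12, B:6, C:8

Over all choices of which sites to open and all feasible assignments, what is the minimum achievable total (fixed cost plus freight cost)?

321

Open {F-α, F-β}; cheapest assignment that respects the capacities:
  F-α (cap 21, load 12): C — cost 12×6 = 72
  F-β (cap 17, load 13): A, B — cost 5×12 + 8×6 = 108
  Shipping 180, fixed 141 → total 321.
  Any other capacity-feasible assignment to {F-α, F-β} ships for at least 180.
Total demand is 25 and no other set of sites has combined capacity ≥ 25, so {F-α, F-β} is the only feasible choice of open sites. Minimum: 321.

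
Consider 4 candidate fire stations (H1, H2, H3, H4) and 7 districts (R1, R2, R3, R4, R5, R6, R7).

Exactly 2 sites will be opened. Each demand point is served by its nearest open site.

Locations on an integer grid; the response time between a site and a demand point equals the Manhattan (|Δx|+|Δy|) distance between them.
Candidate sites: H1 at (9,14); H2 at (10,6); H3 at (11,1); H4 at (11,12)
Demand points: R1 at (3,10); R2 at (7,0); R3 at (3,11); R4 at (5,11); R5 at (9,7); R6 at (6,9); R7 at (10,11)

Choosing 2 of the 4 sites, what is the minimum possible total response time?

Open {H2, H4}.
  R1→H4 10, R2→H2 9, R3→H4 9, R4→H4 7, R5→H2 2, R6→H2 7, R7→H4 2  ⇒ total 46.
Compare {H1, H2}: total 48.
Compare {H3, H4}: total 48.
No size-2 selection does better; minimum is 46.

46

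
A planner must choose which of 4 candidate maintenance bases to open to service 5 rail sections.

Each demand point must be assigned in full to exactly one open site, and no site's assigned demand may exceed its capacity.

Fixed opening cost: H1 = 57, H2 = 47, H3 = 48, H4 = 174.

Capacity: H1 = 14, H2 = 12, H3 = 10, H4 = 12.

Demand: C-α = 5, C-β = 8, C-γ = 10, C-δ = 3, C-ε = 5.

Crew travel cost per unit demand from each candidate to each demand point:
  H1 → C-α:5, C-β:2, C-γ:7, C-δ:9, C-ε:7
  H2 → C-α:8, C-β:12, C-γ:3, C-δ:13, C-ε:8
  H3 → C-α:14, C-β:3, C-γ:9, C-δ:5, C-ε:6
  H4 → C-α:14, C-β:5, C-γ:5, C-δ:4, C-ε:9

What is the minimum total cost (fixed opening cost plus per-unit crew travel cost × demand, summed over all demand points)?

Open {H1, H2, H3}; cheapest assignment that respects the capacities:
  H1 (cap 14, load 13): C-α, C-β — cost 5×5 + 8×2 = 41
  H2 (cap 12, load 10): C-γ — cost 10×3 = 30
  H3 (cap 10, load 8): C-δ, C-ε — cost 3×5 + 5×6 = 45
  Shipping 116, fixed 152 → total 268.
  Any other capacity-feasible assignment to {H1, H2, H3} ships for at least 116.
Compare {H1, H2, H4}: its best feasible assignment gives total 406.
Compare {H1, H3, H4}: its best feasible assignment gives total 415.
Every other set of open sites that can feasibly serve all demand totals ≥ 406 even under its best assignment. Minimum: 268.

268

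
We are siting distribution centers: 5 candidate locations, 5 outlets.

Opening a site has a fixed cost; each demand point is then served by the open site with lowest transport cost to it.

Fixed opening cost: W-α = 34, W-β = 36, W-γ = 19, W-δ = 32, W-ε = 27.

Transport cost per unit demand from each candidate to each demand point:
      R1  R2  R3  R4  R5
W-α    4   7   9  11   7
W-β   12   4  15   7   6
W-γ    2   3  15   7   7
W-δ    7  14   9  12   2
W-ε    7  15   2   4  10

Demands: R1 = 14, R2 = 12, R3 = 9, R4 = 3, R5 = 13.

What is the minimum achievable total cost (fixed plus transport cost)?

Open {W-γ, W-δ, W-ε}: assign each demand point to its cheapest open site.
  R1→W-γ 14×2=28, R2→W-γ 12×3=36, R3→W-ε 9×2=18, R4→W-ε 3×4=12, R5→W-δ 13×2=26
  transport cost 120, fixed 78 → total 198.
Compare {W-γ, W-ε}: transport cost 185 + fixed 46 = 231.
Compare {W-α, W-γ, W-δ, W-ε}: transport cost 120 + fixed 112 = 232.
Compare {W-β, W-γ, W-δ, W-ε}: transport cost 120 + fixed 114 = 234.
All other subsets cost ≥ 231. Minimum total cost: 198.

198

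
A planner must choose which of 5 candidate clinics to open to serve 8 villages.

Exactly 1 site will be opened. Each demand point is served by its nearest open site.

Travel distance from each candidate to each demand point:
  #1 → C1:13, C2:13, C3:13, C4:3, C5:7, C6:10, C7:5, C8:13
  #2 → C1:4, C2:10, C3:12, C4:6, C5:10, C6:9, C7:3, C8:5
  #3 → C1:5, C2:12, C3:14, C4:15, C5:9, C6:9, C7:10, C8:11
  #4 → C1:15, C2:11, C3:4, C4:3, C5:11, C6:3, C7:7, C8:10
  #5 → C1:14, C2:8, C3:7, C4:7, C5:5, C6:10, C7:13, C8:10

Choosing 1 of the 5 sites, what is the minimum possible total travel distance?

59

Open {#2}.
  C1→#2 4, C2→#2 10, C3→#2 12, C4→#2 6, C5→#2 10, C6→#2 9, C7→#2 3, C8→#2 5  ⇒ total 59.
Compare {#4}: total 64.
Compare {#5}: total 74.
No size-1 selection does better; minimum is 59.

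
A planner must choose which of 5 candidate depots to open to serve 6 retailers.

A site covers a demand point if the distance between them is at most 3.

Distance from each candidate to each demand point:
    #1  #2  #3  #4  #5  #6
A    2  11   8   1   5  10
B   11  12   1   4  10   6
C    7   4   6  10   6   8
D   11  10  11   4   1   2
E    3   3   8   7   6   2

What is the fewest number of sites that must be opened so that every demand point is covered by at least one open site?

4

Coverage sets (demand points within 3 of each site):
  A: {#1, #4}
  B: {#3}
  C: {}
  D: {#5, #6}
  E: {#1, #2, #6}
No 3 sites suffice: every size-3 union leaves at least one demand point uncovered.
But {A, B, D, E} covers everything, so the minimum is 4.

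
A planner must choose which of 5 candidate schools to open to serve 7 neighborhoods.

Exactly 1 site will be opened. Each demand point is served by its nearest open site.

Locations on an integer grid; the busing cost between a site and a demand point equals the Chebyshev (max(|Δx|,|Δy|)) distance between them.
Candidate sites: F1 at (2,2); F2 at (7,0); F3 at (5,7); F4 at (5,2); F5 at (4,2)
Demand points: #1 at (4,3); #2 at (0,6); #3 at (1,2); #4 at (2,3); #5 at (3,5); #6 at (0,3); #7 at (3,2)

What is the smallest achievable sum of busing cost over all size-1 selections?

Open {F1}.
  #1→F1 2, #2→F1 4, #3→F1 1, #4→F1 1, #5→F1 3, #6→F1 2, #7→F1 1  ⇒ total 14.
Compare {F5}: total 18.
Compare {F4}: total 23.
No size-1 selection does better; minimum is 14.

14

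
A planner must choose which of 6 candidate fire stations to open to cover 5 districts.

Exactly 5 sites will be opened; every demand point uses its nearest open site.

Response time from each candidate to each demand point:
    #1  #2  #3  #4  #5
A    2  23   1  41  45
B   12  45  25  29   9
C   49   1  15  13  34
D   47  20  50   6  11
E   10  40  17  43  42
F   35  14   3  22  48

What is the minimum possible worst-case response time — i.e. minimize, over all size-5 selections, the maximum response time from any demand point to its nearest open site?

9

Open {A, B, C, D, E}.
  Farthest demand point is #5 at response time 9 (to B); all others are ≤ 9.
With {A, B, C, D, F} the worst case is 9.
With {B, C, D, E, F} the worst case is 10.
No size-5 selection achieves below 9.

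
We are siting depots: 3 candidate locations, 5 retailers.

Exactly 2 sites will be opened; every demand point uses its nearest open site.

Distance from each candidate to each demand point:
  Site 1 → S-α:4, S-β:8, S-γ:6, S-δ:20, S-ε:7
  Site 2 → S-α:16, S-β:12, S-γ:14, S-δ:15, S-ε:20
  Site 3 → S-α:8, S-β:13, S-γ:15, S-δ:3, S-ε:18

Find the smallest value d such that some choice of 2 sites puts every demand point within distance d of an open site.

Open {Site 1, Site 3}.
  Farthest demand point is S-β at distance 8 (to Site 1); all others are ≤ 8.
With {Site 1, Site 2} the worst case is 15.
With {Site 2, Site 3} the worst case is 18.
No size-2 selection achieves below 8.

8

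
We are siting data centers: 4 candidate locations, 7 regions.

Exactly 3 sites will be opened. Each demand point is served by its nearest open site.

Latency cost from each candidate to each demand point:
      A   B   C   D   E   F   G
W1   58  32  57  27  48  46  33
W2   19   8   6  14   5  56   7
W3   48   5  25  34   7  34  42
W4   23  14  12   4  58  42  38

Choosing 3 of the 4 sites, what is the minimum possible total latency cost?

Open {W2, W3, W4}.
  A→W2 19, B→W3 5, C→W2 6, D→W4 4, E→W2 5, F→W3 34, G→W2 7  ⇒ total 80.
Compare {W1, W2, W3}: total 90.
Compare {W1, W2, W4}: total 91.
No size-3 selection does better; minimum is 80.

80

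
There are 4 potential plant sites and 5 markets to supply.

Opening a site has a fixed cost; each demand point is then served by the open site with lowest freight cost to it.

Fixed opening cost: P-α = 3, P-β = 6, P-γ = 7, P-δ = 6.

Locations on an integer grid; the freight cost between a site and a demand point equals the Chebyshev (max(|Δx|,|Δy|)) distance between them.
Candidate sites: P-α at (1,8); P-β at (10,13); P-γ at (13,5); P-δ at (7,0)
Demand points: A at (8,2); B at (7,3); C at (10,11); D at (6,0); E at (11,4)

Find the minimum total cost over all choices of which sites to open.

Open {P-β, P-δ}: assign each demand point to its cheapest open site.
  A→P-δ 2, B→P-δ 3, C→P-β 2, D→P-δ 1, E→P-δ 4
  freight cost 12, fixed 12 → total 24.
Compare {P-δ}: freight cost 21 + fixed 6 = 27.
Compare {P-γ, P-δ}: freight cost 14 + fixed 13 = 27.
Compare {P-α, P-β, P-δ}: freight cost 12 + fixed 15 = 27.
All other subsets cost ≥ 27. Minimum total cost: 24.

24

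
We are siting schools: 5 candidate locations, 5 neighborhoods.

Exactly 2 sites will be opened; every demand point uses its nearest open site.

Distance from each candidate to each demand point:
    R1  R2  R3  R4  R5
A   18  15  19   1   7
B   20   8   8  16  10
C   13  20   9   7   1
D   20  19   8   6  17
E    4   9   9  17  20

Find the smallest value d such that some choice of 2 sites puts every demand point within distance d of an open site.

9

Open {A, E}.
  Farthest demand point is R2 at distance 9 (to E); all others are ≤ 9.
With {C, E} the worst case is 9.
With {B, C} the worst case is 13.
No size-2 selection achieves below 9.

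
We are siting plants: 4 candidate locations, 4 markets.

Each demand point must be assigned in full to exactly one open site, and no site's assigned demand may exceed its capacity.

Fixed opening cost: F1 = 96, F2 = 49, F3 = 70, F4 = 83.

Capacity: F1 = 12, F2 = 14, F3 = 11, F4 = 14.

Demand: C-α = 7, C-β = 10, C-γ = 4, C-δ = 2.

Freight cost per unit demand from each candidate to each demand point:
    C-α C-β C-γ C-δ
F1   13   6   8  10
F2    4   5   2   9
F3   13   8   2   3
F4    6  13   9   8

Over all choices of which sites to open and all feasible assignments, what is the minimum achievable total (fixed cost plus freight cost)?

248

Open {F2, F4}; cheapest assignment that respects the capacities:
  F2 (cap 14, load 14): C-β, C-γ — cost 10×5 + 4×2 = 58
  F4 (cap 14, load 9): C-α, C-δ — cost 7×6 + 2×8 = 58
  Shipping 116, fixed 132 → total 248.
  Any other capacity-feasible assignment to {F2, F4} ships for at least 116.
Compare {F2, F3}: its best feasible assignment gives total 253.
Compare {F1, F2}: its best feasible assignment gives total 259.
Every other set of open sites that can feasibly serve all demand totals ≥ 253 even under its best assignment. Minimum: 248.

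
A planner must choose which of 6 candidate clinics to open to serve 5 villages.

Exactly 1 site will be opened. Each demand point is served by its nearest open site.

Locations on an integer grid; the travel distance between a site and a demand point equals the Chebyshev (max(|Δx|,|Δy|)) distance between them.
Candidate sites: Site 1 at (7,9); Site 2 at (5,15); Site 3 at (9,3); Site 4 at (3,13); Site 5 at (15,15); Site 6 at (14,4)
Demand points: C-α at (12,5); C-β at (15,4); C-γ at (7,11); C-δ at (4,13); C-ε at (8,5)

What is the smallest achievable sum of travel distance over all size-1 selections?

Open {Site 1}.
  C-α→Site 1 5, C-β→Site 1 8, C-γ→Site 1 2, C-δ→Site 1 4, C-ε→Site 1 4  ⇒ total 23.
Compare {Site 6}: total 26.
Compare {Site 3}: total 29.
No size-1 selection does better; minimum is 23.

23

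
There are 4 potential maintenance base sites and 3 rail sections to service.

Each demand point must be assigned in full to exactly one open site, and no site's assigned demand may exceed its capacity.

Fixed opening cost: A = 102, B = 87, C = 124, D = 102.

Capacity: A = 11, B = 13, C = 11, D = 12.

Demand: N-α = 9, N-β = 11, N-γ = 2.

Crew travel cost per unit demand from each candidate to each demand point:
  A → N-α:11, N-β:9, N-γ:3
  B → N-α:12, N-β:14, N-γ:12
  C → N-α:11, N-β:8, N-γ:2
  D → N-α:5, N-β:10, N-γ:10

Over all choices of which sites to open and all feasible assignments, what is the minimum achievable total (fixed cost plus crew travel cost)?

368

Open {A, D}; cheapest assignment that respects the capacities:
  A (cap 11, load 11): N-β — cost 11×9 = 99
  D (cap 12, load 11): N-α, N-γ — cost 9×5 + 2×10 = 65
  Shipping 164, fixed 204 → total 368.
  Any other capacity-feasible assignment to {A, D} ships for at least 164.
Compare {C, D}: its best feasible assignment gives total 379.
Compare {B, D}: its best feasible assignment gives total 408.
Every other set of open sites that can feasibly serve all demand totals ≥ 379 even under its best assignment. Minimum: 368.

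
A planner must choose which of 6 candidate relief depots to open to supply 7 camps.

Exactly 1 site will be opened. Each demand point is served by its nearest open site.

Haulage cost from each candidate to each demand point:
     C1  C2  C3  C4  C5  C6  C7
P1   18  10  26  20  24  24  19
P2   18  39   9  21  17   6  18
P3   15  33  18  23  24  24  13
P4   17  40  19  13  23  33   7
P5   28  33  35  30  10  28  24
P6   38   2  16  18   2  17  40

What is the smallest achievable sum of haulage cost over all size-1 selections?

128

Open {P2}.
  C1→P2 18, C2→P2 39, C3→P2 9, C4→P2 21, C5→P2 17, C6→P2 6, C7→P2 18  ⇒ total 128.
Compare {P6}: total 133.
Compare {P1}: total 141.
No size-1 selection does better; minimum is 128.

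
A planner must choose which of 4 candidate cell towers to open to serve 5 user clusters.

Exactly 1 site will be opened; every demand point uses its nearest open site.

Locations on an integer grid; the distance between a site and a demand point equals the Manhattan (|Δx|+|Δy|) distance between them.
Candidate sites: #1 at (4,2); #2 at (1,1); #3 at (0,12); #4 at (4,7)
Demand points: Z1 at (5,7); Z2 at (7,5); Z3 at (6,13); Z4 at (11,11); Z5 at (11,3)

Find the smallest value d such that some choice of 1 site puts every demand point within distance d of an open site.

11

Open {#4}.
  Farthest demand point is Z4 at distance 11 (to #4); all others are ≤ 11.
With {#1} the worst case is 16.
With {#2} the worst case is 20.
No size-1 selection achieves below 11.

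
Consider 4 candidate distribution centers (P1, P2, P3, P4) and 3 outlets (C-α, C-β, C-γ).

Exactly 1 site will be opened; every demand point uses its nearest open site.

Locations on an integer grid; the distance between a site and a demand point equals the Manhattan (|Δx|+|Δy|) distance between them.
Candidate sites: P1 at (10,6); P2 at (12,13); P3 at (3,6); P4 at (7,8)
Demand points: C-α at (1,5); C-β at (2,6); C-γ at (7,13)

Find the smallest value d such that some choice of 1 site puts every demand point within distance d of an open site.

9

Open {P4}.
  Farthest demand point is C-α at distance 9 (to P4); all others are ≤ 9.
With {P1} the worst case is 10.
With {P3} the worst case is 11.
No size-1 selection achieves below 9.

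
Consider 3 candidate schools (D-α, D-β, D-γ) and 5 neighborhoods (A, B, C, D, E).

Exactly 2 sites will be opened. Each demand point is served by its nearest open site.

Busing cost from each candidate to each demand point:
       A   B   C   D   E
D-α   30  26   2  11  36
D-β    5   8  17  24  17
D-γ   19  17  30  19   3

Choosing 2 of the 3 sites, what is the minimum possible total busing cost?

43

Open {D-α, D-β}.
  A→D-β 5, B→D-β 8, C→D-α 2, D→D-α 11, E→D-β 17  ⇒ total 43.
Compare {D-α, D-γ}: total 52.
Compare {D-β, D-γ}: total 52.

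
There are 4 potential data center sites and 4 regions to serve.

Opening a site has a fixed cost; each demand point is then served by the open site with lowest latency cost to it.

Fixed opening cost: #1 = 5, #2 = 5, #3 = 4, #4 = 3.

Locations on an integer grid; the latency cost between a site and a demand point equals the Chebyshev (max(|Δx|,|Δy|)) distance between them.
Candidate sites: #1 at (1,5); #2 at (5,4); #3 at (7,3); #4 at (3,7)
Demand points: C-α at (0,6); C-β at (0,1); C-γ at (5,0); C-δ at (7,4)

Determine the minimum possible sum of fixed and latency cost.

Open {#1, #3}: assign each demand point to its cheapest open site.
  C-α→#1 1, C-β→#1 4, C-γ→#3 3, C-δ→#3 1
  latency cost 9, fixed 9 → total 18.
Compare {#3, #4}: latency cost 13 + fixed 7 = 20.
Compare {#1}: latency cost 16 + fixed 5 = 21.
Compare {#2}: latency cost 16 + fixed 5 = 21.
All other subsets cost ≥ 20. Minimum total cost: 18.

18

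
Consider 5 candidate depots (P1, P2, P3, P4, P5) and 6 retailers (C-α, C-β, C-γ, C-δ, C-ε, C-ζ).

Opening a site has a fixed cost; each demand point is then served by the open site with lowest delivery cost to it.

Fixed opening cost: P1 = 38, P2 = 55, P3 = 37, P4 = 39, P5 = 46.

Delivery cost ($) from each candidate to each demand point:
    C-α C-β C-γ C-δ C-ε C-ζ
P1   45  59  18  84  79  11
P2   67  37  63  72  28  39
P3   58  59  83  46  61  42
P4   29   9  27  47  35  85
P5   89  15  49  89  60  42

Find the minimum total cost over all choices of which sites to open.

Open {P1, P4}: assign each demand point to its cheapest open site.
  C-α→P4 29, C-β→P4 9, C-γ→P1 18, C-δ→P4 47, C-ε→P4 35, C-ζ→P1 11
  delivery cost 149, fixed 77 → total 226.
Compare {P1, P3, P4}: delivery cost 148 + fixed 114 = 262.
Compare {P3, P4}: delivery cost 188 + fixed 76 = 264.
Compare {P4}: delivery cost 232 + fixed 39 = 271.
All other subsets cost ≥ 262. Minimum total cost: 226.

226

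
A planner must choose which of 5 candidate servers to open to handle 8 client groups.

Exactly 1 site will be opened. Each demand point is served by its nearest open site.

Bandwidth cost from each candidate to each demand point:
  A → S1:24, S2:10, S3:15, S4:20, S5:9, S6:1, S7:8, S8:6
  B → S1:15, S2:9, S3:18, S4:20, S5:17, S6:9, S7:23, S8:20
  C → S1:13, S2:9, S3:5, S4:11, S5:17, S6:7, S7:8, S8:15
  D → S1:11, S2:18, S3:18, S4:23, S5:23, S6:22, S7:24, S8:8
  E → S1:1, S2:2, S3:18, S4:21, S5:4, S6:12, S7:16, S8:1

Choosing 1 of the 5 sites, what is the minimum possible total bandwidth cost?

75

Open {E}.
  S1→E 1, S2→E 2, S3→E 18, S4→E 21, S5→E 4, S6→E 12, S7→E 16, S8→E 1  ⇒ total 75.
Compare {C}: total 85.
Compare {A}: total 93.
No size-1 selection does better; minimum is 75.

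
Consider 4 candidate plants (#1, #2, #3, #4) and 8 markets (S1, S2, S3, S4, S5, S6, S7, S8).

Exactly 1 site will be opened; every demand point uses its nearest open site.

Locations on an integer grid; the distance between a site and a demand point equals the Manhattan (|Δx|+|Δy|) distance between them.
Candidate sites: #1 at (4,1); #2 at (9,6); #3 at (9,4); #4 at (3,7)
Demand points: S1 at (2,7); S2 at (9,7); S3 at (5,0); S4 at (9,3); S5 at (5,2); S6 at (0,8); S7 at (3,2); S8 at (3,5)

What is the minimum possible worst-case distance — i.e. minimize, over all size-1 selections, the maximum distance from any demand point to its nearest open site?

10

Open {#4}.
  Farthest demand point is S4 at distance 10 (to #4); all others are ≤ 10.
With {#1} the worst case is 11.
With {#2} the worst case is 11.
No size-1 selection achieves below 10.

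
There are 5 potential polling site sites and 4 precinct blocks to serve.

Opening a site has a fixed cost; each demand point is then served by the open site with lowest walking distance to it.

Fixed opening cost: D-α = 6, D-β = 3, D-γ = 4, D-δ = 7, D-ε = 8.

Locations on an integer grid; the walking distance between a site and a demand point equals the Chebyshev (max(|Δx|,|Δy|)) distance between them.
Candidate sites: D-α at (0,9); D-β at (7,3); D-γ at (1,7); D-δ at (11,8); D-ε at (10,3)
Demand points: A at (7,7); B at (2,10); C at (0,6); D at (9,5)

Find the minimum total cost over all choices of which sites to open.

17

Open {D-β, D-γ}: assign each demand point to its cheapest open site.
  A→D-β 4, B→D-γ 3, C→D-γ 1, D→D-β 2
  walking distance 10, fixed 7 → total 17.
Compare {D-α, D-β}: walking distance 11 + fixed 9 = 20.
Compare {D-γ}: walking distance 18 + fixed 4 = 22.
Compare {D-γ, D-δ}: walking distance 11 + fixed 11 = 22.
All other subsets cost ≥ 20. Minimum total cost: 17.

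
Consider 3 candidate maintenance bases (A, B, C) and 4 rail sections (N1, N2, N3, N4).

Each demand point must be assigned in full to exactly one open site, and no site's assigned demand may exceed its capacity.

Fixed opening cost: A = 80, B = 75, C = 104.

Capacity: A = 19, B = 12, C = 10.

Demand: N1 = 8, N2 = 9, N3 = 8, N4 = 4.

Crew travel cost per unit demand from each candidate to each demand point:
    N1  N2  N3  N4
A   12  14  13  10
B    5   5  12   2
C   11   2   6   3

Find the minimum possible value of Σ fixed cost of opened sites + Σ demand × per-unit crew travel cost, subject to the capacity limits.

429

Open {A, B, C}; cheapest assignment that respects the capacities:
  A (cap 19, load 8): N3 — cost 8×13 = 104
  B (cap 12, load 12): N1, N4 — cost 8×5 + 4×2 = 48
  C (cap 10, load 9): N2 — cost 9×2 = 18
  Shipping 170, fixed 259 → total 429.
  Any other capacity-feasible assignment to {A, B, C} ships for at least 170.
Compare {A, B}: its best feasible assignment gives total 433.
Every other set of open sites that can feasibly serve all demand totals ≥ 433 even under its best assignment. Minimum: 429.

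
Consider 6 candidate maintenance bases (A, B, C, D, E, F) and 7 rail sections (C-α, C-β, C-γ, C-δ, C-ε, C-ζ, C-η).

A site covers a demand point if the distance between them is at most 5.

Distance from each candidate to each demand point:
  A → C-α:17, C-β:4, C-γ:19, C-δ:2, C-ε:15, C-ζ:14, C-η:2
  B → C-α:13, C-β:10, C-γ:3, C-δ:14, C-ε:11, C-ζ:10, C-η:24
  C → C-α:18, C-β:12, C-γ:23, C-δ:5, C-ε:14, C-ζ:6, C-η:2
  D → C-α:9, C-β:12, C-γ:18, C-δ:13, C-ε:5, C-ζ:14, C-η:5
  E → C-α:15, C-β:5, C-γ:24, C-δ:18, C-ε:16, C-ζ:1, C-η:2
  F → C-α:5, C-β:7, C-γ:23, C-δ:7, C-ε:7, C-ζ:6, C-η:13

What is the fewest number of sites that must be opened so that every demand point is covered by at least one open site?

Coverage sets (demand points within 5 of each site):
  A: {C-β, C-δ, C-η}
  B: {C-γ}
  C: {C-δ, C-η}
  D: {C-ε, C-η}
  E: {C-β, C-ζ, C-η}
  F: {C-α}
No 4 sites suffice: every size-4 union leaves at least one demand point uncovered.
But {A, B, D, E, F} covers everything, so the minimum is 5.

5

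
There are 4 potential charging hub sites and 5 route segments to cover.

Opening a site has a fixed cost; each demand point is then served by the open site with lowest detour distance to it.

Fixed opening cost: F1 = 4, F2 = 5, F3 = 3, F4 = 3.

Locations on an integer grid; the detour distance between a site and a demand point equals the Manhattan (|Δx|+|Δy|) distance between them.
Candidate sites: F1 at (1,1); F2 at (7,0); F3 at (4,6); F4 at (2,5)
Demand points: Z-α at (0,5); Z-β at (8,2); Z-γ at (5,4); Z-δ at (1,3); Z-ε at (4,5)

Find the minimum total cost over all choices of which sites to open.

Open {F2, F4}: assign each demand point to its cheapest open site.
  Z-α→F4 2, Z-β→F2 3, Z-γ→F4 4, Z-δ→F4 3, Z-ε→F4 2
  detour distance 14, fixed 8 → total 22.
Compare {F4}: detour distance 20 + fixed 3 = 23.
Compare {F3, F4}: detour distance 17 + fixed 6 = 23.
Compare {F2, F3, F4}: detour distance 12 + fixed 11 = 23.
All other subsets cost ≥ 23. Minimum total cost: 22.

22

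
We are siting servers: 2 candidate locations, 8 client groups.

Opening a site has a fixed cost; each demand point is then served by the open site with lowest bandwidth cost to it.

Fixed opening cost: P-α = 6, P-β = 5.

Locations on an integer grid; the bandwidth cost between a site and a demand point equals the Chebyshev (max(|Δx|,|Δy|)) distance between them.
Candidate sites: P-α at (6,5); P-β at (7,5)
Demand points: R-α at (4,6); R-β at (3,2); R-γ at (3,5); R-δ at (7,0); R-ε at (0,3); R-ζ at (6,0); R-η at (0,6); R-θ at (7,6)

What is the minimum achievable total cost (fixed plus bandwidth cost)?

Open {P-α}: assign each demand point to its cheapest open site.
  R-α→P-α 2, R-β→P-α 3, R-γ→P-α 3, R-δ→P-α 5, R-ε→P-α 6, R-ζ→P-α 5, R-η→P-α 6, R-θ→P-α 1
  bandwidth cost 31, fixed 6 → total 37.
Compare {P-β}: bandwidth cost 36 + fixed 5 = 41.
Compare {P-α, P-β}: bandwidth cost 31 + fixed 11 = 42.

37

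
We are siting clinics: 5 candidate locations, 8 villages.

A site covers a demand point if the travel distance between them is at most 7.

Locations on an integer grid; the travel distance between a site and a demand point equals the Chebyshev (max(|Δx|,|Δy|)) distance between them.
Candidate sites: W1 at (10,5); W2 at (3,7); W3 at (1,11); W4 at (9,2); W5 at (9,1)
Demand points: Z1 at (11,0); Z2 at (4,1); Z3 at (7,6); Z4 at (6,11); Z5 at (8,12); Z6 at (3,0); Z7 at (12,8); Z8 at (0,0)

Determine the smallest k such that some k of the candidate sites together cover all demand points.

2

Coverage sets (demand points within 7 of each site):
  W1: {Z1, Z2, Z3, Z4, Z5, Z6, Z7}
  W2: {Z2, Z3, Z4, Z5, Z6, Z8}
  W3: {Z3, Z4, Z5}
  W4: {Z1, Z2, Z3, Z6, Z7}
  W5: {Z1, Z2, Z3, Z6, Z7}
No single site covers all 8 demand points.
But {W1, W2} covers everything, so the minimum is 2.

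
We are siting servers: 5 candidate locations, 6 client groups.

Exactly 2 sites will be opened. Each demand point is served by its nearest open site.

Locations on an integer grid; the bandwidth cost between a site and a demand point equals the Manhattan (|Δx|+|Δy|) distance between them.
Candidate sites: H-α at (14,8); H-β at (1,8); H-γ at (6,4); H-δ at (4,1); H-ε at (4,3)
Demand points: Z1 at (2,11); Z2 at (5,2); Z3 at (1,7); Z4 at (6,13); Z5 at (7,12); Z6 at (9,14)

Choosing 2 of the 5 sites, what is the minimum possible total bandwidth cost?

39

Open {H-β, H-γ}.
  Z1→H-β 4, Z2→H-γ 3, Z3→H-β 1, Z4→H-γ 9, Z5→H-γ 9, Z6→H-γ 13  ⇒ total 39.
Compare {H-β, H-δ}: total 41.
Compare {H-β, H-ε}: total 41.
No size-2 selection does better; minimum is 39.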